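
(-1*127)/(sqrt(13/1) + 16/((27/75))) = -457200/158947 + 10287*sqrt(13)/158947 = -2.64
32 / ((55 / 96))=3072 / 55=55.85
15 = 15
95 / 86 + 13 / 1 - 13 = 95 / 86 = 1.10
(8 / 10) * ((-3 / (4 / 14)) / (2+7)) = -14 / 15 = -0.93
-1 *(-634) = 634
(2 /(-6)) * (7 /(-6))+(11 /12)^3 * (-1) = -659 /1728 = -0.38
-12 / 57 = -4 / 19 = -0.21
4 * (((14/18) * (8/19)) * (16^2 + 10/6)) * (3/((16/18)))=21644/19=1139.16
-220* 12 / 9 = -880 / 3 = -293.33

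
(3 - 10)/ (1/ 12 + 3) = -84/ 37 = -2.27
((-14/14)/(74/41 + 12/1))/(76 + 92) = -41/95088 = -0.00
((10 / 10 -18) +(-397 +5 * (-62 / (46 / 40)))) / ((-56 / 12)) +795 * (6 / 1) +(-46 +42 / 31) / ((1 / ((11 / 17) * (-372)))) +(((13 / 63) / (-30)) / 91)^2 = 1071930710094691 / 68437863900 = 15662.83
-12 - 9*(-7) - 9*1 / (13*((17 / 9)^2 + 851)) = 51.00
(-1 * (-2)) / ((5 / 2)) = 4 / 5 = 0.80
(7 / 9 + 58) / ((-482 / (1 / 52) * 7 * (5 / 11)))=-5819 / 7895160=-0.00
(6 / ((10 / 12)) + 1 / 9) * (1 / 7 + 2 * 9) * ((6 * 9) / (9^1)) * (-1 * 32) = -25467.73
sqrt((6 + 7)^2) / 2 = 13 / 2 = 6.50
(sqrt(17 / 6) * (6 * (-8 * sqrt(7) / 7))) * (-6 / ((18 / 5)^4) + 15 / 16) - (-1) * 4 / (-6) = -31555 * sqrt(714) / 30618 - 2 / 3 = -28.21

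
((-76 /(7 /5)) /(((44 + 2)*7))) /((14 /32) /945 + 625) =-410400 /1521451127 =-0.00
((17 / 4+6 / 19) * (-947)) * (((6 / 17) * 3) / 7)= -2957481 / 4522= -654.02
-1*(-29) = 29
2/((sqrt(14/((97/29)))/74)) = 74 * sqrt(39382)/203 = 72.34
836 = 836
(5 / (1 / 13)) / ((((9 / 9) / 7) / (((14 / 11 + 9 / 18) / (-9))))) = -5915 / 66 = -89.62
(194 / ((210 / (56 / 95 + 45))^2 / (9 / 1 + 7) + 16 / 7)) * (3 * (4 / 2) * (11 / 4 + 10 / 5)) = 2903895533532 / 1896988279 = 1530.79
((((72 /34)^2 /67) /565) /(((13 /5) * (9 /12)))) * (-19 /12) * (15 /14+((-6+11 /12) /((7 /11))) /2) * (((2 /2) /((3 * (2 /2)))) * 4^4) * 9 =42988032 /199109729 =0.22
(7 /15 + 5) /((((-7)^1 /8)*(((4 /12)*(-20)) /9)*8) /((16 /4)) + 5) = 369 /425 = 0.87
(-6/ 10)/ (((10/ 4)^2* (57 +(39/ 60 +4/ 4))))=-16/ 9775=-0.00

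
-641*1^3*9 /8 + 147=-4593 /8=-574.12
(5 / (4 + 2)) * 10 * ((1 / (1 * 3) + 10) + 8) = 1375 / 9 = 152.78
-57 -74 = -131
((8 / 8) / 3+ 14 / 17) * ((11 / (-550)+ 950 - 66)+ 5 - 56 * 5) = 1796491 / 2550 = 704.51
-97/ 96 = -1.01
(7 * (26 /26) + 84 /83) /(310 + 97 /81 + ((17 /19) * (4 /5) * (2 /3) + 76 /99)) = 56288925 /2195075021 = 0.03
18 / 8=2.25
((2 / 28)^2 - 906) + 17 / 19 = -905.10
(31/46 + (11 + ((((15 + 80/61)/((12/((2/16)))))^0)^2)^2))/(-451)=-53/1886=-0.03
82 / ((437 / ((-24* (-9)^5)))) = 116208432 / 437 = 265923.19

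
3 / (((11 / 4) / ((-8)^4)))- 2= 49130 / 11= 4466.36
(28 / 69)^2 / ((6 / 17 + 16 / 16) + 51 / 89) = 593096 / 6936777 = 0.09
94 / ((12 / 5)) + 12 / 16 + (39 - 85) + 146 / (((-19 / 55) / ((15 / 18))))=-27229 / 76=-358.28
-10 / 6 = -5 / 3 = -1.67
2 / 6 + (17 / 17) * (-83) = -248 / 3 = -82.67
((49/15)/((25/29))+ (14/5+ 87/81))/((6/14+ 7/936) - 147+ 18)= -18828992/315881625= -0.06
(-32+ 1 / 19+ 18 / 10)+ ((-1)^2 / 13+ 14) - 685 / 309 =-6978698 / 381615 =-18.29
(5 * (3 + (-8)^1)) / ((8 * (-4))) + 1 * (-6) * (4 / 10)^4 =12553 / 20000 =0.63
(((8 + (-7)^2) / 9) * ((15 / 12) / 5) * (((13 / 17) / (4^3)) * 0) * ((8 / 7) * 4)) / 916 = 0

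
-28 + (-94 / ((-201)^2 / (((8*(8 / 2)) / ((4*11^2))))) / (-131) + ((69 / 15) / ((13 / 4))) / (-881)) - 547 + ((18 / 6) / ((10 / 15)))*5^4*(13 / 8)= 2344275280242177383 / 586756661016240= 3995.31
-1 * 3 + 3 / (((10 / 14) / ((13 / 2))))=24.30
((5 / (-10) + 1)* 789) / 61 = 789 / 122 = 6.47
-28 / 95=-0.29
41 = 41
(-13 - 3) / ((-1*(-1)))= -16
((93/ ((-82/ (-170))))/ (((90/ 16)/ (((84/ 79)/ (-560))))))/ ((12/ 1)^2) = -527/ 1166040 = -0.00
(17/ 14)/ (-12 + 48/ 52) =-221/ 2016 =-0.11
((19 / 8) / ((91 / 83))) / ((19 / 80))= 9.12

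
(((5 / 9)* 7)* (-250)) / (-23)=8750 / 207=42.27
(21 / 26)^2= 441 / 676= 0.65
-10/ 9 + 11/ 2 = 79/ 18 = 4.39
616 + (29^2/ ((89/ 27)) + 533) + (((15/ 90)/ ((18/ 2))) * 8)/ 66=111346666/ 79299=1404.14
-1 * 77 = -77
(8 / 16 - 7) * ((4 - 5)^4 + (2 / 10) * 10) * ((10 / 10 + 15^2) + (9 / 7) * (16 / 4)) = -31551 / 7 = -4507.29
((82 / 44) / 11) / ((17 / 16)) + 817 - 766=105235 / 2057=51.16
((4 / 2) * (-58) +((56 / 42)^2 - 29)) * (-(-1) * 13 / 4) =-16757 / 36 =-465.47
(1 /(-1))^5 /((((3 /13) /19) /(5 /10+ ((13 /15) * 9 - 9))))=1729 /30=57.63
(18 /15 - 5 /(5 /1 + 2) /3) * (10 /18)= 101 /189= 0.53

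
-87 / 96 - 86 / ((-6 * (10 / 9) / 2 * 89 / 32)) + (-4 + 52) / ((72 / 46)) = 1667653 / 42720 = 39.04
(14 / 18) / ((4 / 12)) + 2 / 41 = 293 / 123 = 2.38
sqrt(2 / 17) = 0.34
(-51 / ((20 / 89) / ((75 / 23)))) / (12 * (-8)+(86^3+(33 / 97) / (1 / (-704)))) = -0.00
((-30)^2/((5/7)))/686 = 90/49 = 1.84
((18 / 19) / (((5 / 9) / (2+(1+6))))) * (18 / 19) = 26244 / 1805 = 14.54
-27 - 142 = -169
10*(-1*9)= -90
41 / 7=5.86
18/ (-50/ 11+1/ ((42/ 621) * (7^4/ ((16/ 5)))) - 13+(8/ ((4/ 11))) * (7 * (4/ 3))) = 49916790/ 520819543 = 0.10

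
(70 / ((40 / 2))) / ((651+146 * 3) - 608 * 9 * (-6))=7 / 67842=0.00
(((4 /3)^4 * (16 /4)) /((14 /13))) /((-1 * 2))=-3328 /567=-5.87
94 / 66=47 / 33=1.42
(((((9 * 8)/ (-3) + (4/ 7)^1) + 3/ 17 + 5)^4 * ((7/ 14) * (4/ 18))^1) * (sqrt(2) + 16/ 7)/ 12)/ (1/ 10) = 2060703592320 * sqrt(2)/ 200533921 + 32971257477120/ 1403737447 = 38020.77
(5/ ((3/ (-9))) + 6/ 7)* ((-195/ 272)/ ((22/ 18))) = 15795/ 1904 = 8.30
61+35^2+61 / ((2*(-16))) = 41091 / 32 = 1284.09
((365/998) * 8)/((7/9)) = 13140/3493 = 3.76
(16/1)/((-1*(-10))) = 8/5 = 1.60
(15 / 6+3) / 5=11 / 10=1.10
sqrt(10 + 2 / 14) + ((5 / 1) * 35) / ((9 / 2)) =sqrt(497) / 7 + 350 / 9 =42.07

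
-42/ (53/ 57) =-2394/ 53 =-45.17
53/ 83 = 0.64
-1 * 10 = -10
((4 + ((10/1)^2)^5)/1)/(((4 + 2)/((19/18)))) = 1759259259.96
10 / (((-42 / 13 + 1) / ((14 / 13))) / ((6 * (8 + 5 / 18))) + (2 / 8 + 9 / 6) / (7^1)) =41720 / 869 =48.01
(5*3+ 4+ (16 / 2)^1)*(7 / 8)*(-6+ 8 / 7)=-114.75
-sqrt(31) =-5.57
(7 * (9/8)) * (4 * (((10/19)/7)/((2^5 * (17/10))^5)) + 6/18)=74255295325521/28287731499008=2.63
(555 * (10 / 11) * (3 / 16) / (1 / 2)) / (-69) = -2775 / 1012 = -2.74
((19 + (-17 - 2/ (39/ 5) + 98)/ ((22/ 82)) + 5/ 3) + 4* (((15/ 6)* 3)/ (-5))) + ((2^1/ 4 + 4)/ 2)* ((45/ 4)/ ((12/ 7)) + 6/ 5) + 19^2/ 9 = 153697363/ 411840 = 373.20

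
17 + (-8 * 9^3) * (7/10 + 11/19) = -706973/95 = -7441.82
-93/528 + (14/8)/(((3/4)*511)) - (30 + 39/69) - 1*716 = -661991123/886512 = -746.74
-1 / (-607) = 1 / 607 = 0.00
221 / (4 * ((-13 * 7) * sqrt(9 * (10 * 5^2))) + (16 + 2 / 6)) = -1551420 * sqrt(10) / 383291657 - 663 / 54755951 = -0.01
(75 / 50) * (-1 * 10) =-15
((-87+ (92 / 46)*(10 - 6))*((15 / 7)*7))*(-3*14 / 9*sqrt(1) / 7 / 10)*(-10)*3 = -2370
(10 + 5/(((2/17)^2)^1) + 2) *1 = 1493/4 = 373.25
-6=-6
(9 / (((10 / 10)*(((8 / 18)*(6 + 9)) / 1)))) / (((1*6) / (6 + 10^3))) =4527 / 20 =226.35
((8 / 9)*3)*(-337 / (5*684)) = -674 / 2565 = -0.26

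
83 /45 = 1.84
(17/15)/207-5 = -15508/3105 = -4.99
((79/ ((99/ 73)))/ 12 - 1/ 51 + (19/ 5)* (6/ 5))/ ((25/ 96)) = 37947352/ 1051875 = 36.08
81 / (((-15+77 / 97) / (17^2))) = -2270673 / 1378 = -1647.80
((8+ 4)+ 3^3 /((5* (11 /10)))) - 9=87 /11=7.91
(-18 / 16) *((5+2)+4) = -99 / 8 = -12.38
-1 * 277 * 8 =-2216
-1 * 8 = -8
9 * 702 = 6318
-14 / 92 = -7 / 46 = -0.15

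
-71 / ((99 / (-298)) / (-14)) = -296212 / 99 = -2992.04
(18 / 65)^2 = 324 / 4225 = 0.08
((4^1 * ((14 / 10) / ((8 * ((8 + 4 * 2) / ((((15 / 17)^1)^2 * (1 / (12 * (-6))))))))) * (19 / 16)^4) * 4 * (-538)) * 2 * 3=3680916645 / 303038464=12.15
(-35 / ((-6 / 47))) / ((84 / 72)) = 235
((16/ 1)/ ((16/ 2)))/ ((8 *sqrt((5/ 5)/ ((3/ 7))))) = sqrt(21)/ 28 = 0.16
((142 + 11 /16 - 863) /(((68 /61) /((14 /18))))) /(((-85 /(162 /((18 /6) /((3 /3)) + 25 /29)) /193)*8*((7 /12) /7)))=21248086995 /295936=71799.60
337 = 337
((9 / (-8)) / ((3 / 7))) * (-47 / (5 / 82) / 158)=40467 / 3160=12.81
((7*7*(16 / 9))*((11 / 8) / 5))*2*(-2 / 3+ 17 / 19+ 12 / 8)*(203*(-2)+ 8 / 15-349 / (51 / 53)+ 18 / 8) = -27650796481 / 436050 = -63411.99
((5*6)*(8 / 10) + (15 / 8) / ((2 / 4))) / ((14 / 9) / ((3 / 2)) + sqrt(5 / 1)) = -20979 / 2861 + 80919*sqrt(5) / 11444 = 8.48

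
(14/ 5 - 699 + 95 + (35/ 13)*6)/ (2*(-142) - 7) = 12676/ 6305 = 2.01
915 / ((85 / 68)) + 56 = 788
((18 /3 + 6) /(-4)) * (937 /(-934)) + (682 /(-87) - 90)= -7705651 /81258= -94.83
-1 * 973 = -973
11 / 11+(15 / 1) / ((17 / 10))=167 / 17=9.82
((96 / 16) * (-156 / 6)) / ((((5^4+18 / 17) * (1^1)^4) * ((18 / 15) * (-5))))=442 / 10643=0.04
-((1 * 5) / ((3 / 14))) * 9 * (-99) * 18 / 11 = 34020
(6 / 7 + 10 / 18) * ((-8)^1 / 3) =-712 / 189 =-3.77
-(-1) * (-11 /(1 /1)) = -11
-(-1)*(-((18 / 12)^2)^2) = -81 / 16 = -5.06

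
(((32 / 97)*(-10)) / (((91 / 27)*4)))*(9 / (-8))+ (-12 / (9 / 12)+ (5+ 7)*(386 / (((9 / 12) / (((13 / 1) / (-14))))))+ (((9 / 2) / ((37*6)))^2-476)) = -1203888400909 / 193346608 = -6226.58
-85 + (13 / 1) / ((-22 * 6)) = -11233 / 132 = -85.10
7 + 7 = 14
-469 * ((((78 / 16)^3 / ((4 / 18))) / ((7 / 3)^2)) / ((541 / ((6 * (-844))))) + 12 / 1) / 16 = 201049932621 / 7755776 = 25922.61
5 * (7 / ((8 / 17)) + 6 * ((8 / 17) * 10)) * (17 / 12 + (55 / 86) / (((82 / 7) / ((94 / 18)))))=9653215 / 26316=366.82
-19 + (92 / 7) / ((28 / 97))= 1300 / 49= 26.53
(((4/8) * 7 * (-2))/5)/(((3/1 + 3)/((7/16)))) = -49/480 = -0.10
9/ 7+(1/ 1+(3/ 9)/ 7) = 7/ 3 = 2.33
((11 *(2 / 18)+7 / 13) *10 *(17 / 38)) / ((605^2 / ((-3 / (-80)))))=1751 / 2169796200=0.00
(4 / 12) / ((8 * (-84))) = -0.00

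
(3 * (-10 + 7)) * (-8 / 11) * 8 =576 / 11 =52.36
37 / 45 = 0.82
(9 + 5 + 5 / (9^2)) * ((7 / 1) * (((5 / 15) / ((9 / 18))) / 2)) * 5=39865 / 243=164.05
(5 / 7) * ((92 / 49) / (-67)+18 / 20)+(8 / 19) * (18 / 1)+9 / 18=3799540 / 436639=8.70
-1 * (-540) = 540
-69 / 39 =-23 / 13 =-1.77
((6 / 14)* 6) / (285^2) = 2 / 63175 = 0.00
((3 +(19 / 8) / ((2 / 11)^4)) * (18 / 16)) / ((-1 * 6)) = -835689 / 2048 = -408.05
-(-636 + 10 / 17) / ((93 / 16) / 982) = 169721024 / 1581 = 107350.43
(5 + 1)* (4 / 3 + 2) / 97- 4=-368 / 97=-3.79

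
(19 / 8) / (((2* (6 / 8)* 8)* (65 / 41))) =779 / 6240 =0.12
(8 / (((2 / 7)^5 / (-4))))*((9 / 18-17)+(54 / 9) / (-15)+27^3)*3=-9915844281 / 10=-991584428.10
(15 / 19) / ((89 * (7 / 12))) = 180 / 11837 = 0.02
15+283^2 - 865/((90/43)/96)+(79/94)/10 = 114010957/2820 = 40429.42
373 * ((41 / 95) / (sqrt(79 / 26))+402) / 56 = 15293 * sqrt(2054) / 420280+74973 / 28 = 2679.26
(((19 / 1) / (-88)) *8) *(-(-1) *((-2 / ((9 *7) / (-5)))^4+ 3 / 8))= -899438777 / 1386260568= -0.65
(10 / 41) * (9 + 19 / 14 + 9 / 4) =1765 / 574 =3.07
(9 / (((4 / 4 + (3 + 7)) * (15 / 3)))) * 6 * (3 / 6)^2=27 / 110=0.25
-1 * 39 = -39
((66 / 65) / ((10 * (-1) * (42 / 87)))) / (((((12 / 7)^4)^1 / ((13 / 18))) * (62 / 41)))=-4486097 / 385689600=-0.01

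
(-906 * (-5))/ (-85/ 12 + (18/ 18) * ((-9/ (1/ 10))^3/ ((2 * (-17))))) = 184824/ 874511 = 0.21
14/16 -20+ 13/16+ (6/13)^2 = -48941/2704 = -18.10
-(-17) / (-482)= -0.04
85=85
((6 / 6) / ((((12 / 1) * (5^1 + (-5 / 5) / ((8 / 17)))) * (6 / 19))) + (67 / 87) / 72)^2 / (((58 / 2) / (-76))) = -4142099275 / 150486373584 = -0.03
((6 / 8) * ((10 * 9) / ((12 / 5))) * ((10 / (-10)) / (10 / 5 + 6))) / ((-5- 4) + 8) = 225 / 64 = 3.52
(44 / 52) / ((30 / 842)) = 4631 / 195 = 23.75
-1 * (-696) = 696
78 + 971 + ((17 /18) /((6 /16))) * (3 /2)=9475 /9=1052.78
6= 6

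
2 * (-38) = -76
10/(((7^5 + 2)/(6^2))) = 120/5603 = 0.02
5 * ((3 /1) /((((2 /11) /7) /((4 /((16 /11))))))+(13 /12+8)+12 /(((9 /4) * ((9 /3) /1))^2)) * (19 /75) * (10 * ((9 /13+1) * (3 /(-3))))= -132847297 /18954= -7008.93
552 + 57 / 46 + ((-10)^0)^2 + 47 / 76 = 969891 / 1748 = 554.86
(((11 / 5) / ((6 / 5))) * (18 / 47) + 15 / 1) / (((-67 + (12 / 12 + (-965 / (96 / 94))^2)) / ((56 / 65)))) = 95219712 / 6283902700855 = 0.00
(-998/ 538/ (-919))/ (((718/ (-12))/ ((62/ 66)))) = -30938/ 976236239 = -0.00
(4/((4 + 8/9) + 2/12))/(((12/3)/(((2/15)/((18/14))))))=4/195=0.02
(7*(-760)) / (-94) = 2660 / 47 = 56.60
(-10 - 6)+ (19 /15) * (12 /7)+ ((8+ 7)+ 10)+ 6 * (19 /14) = 676 /35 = 19.31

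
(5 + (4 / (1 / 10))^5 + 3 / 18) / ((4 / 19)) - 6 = 11673600445 / 24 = 486400018.54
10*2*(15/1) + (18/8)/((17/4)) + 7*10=6299/17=370.53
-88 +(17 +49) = -22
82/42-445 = -9304/21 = -443.05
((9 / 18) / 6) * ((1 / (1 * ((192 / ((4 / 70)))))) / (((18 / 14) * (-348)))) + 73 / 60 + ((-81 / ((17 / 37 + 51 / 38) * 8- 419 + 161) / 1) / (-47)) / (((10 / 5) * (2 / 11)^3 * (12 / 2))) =1.12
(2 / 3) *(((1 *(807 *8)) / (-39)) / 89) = -4304 / 3471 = -1.24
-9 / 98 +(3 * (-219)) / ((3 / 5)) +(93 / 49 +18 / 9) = -106937 / 98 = -1091.19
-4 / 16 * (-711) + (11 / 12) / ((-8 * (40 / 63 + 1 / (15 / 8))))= 2092029 / 11776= 177.65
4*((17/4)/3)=5.67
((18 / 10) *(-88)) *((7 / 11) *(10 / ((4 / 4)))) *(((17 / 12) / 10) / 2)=-357 / 5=-71.40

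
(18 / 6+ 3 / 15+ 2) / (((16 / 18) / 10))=117 / 2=58.50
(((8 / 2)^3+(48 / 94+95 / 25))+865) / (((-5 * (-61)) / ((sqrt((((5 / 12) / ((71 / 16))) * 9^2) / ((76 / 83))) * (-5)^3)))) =-3289920 * sqrt(1679505) / 3867583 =-1102.39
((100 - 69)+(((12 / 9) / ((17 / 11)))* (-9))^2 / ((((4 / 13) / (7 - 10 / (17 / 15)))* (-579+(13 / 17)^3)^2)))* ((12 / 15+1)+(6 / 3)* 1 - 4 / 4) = 876585614931656 / 10099260381125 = 86.80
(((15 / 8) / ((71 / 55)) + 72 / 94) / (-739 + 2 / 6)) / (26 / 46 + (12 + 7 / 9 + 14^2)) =-36777483 / 2563567332224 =-0.00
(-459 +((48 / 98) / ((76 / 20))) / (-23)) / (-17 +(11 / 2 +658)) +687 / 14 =892655807 / 18458006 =48.36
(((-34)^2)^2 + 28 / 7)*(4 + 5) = 12027060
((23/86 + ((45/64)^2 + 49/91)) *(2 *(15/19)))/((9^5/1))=14886115/428140836864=0.00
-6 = -6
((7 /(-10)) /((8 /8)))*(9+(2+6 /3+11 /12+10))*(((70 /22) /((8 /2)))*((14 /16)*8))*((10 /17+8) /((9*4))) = -7186193 /323136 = -22.24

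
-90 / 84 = -15 / 14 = -1.07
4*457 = 1828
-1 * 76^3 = -438976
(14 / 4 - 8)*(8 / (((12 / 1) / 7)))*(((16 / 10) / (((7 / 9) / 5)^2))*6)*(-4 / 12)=19440 / 7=2777.14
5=5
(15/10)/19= 3/38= 0.08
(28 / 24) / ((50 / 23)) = 161 / 300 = 0.54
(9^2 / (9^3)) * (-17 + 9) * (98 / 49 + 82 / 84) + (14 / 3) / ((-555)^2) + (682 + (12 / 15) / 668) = 81541078769 / 120027075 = 679.36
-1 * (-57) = 57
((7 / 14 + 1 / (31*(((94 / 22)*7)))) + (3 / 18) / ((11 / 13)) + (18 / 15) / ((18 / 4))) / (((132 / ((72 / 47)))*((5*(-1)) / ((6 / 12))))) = -1623456 / 1450042825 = -0.00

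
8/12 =2/3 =0.67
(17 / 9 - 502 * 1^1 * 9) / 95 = -47.54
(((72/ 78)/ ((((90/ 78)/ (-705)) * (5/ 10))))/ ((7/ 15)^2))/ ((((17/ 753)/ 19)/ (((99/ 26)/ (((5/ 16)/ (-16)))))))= 9202701911040/ 10829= 849820104.45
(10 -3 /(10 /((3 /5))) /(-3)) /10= 503 /500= 1.01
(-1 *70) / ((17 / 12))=-840 / 17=-49.41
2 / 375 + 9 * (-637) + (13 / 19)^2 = -776040778 / 135375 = -5732.53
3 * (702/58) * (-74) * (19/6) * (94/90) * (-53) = 68295747/145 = 471005.15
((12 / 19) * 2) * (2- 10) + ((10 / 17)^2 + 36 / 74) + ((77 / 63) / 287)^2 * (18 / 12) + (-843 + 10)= -761138097378647 / 903671781642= -842.27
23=23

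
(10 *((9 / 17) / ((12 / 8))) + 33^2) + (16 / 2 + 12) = 18913 / 17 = 1112.53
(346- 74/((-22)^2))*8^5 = 1371258880/121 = 11332718.02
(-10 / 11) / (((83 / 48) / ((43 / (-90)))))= 688 / 2739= 0.25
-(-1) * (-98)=-98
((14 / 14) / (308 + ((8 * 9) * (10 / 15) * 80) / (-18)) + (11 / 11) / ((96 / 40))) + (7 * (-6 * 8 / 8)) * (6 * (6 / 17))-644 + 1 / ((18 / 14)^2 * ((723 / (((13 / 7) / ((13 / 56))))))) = -732.51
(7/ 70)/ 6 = 1/ 60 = 0.02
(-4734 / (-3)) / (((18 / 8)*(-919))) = -2104 / 2757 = -0.76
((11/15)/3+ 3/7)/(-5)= -212/1575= -0.13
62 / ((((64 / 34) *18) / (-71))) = -37417 / 288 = -129.92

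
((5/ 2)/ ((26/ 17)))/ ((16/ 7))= 595/ 832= 0.72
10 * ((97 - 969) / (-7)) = 8720 / 7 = 1245.71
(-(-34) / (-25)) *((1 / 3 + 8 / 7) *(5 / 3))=-1054 / 315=-3.35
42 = 42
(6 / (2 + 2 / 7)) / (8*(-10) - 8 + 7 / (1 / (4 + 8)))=-0.66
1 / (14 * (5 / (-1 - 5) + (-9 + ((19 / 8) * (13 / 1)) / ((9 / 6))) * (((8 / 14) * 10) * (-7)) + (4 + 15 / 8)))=-12 / 76993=-0.00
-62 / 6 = -31 / 3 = -10.33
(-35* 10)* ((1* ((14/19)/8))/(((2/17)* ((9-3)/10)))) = -104125/228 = -456.69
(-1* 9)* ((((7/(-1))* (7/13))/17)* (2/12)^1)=0.33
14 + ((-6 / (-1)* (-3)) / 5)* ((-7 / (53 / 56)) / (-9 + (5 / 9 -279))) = 9534266 / 685555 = 13.91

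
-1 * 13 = -13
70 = 70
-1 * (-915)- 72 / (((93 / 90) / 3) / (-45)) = 319965 / 31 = 10321.45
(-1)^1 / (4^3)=-1 / 64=-0.02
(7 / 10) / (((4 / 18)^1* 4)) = 63 / 80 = 0.79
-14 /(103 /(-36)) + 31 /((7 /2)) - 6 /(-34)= 170701 /12257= 13.93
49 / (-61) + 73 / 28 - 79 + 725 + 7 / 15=16608691 / 25620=648.27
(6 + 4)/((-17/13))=-130/17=-7.65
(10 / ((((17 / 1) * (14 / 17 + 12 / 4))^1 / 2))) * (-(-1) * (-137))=-548 / 13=-42.15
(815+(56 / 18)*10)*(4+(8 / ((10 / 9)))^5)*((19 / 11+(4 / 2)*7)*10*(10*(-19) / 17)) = -1211049441609104 / 42075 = -28783112100.04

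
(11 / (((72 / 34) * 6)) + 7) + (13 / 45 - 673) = -718033 / 1080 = -664.85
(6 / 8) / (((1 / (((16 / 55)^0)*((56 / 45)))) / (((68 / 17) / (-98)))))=-0.04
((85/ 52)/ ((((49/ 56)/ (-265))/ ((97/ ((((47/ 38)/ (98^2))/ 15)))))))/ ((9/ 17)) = -19365252466000/ 1833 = -10564785851.61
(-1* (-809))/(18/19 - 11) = -15371/191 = -80.48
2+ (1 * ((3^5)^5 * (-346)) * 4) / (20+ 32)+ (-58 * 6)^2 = -293161857292900 / 13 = -22550912099453.85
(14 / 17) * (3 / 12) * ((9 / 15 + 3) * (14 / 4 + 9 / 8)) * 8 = 2331 / 85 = 27.42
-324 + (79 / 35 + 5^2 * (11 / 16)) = -304.56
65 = 65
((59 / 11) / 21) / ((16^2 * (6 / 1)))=59 / 354816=0.00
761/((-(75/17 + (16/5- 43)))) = 64685/3008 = 21.50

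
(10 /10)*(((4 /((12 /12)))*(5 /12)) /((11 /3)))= 5 /11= 0.45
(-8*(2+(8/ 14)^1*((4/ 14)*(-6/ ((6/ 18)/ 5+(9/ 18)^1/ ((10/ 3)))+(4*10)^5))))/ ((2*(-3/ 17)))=724172690792/ 1911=378949602.72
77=77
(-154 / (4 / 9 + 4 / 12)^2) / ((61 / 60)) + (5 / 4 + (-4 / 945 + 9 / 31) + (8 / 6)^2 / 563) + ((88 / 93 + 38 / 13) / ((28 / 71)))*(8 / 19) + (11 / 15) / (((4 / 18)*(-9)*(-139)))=-4830409409919059 / 19738104186060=-244.73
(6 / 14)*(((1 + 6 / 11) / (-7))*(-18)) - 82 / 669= 569944 / 360591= 1.58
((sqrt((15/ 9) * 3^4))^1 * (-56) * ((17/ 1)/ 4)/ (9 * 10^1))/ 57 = -119 * sqrt(15)/ 855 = -0.54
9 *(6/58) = 27/29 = 0.93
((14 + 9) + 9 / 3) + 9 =35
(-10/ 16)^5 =-3125/ 32768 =-0.10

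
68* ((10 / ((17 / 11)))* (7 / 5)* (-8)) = -4928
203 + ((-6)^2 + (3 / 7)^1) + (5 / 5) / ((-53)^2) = 4707891 / 19663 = 239.43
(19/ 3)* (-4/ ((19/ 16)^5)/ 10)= -2097152/ 1954815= -1.07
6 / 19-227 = -4307 / 19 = -226.68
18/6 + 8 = 11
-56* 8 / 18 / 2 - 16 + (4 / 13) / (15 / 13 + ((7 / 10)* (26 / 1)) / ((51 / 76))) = -23986468 / 843597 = -28.43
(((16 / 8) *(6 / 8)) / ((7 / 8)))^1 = 12 / 7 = 1.71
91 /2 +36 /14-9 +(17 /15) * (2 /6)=24853 /630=39.45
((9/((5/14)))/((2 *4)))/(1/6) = 189/10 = 18.90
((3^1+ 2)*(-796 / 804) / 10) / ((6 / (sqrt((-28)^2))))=-1393 / 603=-2.31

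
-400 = -400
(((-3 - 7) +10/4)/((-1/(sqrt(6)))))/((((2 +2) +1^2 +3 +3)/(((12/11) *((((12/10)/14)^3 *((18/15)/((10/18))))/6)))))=4374 *sqrt(6)/25939375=0.00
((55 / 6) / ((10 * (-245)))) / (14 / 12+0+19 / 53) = -583 / 237650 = -0.00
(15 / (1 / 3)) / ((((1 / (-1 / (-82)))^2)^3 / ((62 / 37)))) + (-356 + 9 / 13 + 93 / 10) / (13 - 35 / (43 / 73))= 1359760488978422069 / 182418443171292640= 7.45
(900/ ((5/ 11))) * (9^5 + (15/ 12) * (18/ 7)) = 818463690/ 7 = 116923384.29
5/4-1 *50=-195/4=-48.75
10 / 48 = 0.21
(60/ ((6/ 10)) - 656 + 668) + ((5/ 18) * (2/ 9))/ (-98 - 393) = 4454347/ 39771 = 112.00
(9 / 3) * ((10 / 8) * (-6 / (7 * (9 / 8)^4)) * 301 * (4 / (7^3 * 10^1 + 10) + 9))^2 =9852756.40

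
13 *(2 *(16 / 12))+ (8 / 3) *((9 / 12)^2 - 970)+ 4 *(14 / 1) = -4989 / 2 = -2494.50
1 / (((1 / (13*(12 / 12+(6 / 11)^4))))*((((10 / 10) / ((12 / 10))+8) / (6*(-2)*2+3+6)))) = -18646290 / 775973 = -24.03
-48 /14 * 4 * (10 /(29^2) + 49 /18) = -662224 /17661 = -37.50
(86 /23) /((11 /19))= 1634 /253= 6.46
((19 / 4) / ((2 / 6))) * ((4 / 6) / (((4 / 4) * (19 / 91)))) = 45.50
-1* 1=-1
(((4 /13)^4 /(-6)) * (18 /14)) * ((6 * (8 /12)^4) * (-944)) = 3866624 /1799343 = 2.15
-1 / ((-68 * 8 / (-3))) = -0.01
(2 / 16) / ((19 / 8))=1 / 19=0.05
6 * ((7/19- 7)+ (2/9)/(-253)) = -573880/14421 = -39.79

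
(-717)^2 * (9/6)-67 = 1542133/2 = 771066.50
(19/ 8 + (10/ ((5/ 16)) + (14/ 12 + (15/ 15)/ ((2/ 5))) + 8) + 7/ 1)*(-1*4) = -1273/ 6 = -212.17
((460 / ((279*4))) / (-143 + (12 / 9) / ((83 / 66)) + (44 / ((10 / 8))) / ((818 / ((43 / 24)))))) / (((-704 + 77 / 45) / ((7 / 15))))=136636675 / 70770255666968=0.00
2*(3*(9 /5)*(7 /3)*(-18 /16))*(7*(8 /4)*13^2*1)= -670761 /10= -67076.10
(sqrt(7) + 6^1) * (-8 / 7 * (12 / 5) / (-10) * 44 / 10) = 10.43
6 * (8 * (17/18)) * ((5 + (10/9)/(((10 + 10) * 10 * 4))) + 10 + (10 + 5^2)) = 612017/270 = 2266.73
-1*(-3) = 3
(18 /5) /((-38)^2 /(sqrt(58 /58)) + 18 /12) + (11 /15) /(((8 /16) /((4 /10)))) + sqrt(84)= 127744 /216825 + 2*sqrt(21)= 9.75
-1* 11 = -11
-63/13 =-4.85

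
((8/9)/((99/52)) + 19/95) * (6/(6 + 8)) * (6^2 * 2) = 20.58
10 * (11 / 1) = 110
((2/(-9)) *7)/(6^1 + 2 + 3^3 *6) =-7/765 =-0.01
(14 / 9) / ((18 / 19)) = 133 / 81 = 1.64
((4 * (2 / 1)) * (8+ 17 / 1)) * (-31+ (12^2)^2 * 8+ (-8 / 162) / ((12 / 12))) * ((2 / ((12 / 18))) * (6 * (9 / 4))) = 1343441300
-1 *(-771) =771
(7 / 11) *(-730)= -5110 / 11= -464.55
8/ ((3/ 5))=40/ 3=13.33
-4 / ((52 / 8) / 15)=-120 / 13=-9.23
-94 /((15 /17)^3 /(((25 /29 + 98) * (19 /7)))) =-25156829806 /685125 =-36718.60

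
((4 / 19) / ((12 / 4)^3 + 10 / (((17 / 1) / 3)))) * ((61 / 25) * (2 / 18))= 4148 / 2090475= 0.00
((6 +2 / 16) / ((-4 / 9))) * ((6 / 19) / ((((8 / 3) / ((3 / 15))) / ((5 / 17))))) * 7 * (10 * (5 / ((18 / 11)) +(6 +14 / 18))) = -2731995 / 41344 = -66.08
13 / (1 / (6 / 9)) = 26 / 3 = 8.67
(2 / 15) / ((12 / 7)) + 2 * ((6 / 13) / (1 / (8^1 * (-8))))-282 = -398969 / 1170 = -341.00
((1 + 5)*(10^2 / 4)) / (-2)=-75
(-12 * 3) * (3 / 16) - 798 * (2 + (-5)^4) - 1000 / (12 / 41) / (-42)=-126068393 / 252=-500271.40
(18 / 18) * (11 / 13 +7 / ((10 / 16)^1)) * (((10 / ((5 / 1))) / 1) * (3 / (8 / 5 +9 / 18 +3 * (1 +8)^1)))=3132 / 1261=2.48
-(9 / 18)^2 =-1 / 4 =-0.25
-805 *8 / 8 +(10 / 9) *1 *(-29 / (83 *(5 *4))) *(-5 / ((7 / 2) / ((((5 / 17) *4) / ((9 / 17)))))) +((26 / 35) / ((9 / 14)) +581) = -52421912 / 235305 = -222.78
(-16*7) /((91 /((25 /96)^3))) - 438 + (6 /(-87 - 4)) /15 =-438.03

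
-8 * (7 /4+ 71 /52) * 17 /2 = -2754 /13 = -211.85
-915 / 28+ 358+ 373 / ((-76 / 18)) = 236.98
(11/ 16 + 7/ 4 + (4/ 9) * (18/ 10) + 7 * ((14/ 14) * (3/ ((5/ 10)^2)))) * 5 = 6979/ 16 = 436.19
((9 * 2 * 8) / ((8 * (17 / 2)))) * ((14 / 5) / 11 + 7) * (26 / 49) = 53352 / 6545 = 8.15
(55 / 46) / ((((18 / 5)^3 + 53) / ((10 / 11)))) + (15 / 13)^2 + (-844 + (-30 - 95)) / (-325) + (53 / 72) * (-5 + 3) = 124267260737 / 43578323100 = 2.85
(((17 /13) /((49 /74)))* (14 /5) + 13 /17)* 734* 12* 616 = 37737488448 /1105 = 34151573.26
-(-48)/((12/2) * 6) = 4/3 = 1.33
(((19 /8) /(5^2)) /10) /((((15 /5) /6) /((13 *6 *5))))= 741 /100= 7.41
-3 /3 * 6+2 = -4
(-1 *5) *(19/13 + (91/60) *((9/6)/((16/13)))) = -27539/1664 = -16.55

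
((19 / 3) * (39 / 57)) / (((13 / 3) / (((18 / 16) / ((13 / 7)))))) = 63 / 104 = 0.61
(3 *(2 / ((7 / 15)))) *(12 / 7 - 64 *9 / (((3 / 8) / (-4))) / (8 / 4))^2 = 41664443040 / 343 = 121470679.42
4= 4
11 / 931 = 0.01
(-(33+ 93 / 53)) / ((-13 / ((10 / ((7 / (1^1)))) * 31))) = 118.40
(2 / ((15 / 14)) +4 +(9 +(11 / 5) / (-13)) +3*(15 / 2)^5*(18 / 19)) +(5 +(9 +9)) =67482.19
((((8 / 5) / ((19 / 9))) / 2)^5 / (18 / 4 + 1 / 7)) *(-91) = -5925685248 / 38689046875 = -0.15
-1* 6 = -6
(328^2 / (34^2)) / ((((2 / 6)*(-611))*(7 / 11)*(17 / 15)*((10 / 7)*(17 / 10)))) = -13313520 / 51031331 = -0.26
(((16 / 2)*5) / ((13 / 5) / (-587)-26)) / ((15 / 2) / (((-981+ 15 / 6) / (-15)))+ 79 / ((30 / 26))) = -293500 / 13085891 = -0.02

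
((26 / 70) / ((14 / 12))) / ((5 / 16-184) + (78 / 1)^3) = 1248 / 1859523785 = 0.00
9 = 9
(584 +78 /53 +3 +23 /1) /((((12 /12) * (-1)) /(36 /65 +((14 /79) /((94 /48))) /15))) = -4379098592 /12791285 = -342.35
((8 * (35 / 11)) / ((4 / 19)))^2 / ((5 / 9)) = 3184020 / 121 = 26314.21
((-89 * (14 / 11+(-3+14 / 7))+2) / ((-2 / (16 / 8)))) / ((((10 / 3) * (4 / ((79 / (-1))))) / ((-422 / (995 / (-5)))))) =-2450343 / 8756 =-279.85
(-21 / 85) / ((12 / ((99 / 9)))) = -77 / 340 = -0.23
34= 34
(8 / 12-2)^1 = -4 / 3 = -1.33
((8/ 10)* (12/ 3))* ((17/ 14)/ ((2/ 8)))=544/ 35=15.54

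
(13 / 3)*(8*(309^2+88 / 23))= 228399704 / 69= 3310140.64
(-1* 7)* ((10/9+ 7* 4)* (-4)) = 7336/9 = 815.11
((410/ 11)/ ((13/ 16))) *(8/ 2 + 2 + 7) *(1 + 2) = 19680/ 11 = 1789.09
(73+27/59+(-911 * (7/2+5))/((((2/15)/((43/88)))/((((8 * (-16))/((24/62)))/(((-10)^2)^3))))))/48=10752806089/6230400000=1.73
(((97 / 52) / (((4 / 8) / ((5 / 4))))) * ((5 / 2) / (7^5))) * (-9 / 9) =-2425 / 3495856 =-0.00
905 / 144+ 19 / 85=79661 / 12240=6.51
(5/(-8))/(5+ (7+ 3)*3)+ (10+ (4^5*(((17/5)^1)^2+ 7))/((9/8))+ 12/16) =212996153/12600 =16904.46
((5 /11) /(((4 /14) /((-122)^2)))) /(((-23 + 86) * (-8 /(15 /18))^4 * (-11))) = -11628125 /2890432512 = -0.00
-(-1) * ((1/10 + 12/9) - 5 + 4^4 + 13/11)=83693/330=253.62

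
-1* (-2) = 2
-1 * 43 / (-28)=43 / 28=1.54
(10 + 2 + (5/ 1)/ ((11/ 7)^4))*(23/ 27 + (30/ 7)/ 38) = 650182408/ 52575831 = 12.37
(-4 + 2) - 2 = -4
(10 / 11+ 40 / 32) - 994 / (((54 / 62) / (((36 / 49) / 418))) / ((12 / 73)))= 781491 / 427196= 1.83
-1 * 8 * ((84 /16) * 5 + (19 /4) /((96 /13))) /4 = -10327 /192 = -53.79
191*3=573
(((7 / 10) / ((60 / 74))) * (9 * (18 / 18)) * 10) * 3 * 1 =2331 / 10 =233.10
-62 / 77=-0.81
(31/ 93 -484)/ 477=-1451/ 1431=-1.01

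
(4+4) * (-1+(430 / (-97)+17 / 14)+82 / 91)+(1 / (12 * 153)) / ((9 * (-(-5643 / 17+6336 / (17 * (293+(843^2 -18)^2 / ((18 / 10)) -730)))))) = -6437716943630078603785 / 242558895711778223292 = -26.54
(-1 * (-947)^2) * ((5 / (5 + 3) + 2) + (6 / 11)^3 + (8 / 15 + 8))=-1621546360361 / 159720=-10152431.51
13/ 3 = 4.33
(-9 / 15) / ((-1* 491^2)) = 3 / 1205405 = 0.00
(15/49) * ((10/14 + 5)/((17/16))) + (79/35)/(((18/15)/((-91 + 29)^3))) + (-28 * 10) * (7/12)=-7844653738/17493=-448445.31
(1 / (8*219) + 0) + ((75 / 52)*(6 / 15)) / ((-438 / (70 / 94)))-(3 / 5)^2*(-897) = 322.92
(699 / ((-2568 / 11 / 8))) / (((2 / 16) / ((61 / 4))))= -312686 / 107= -2922.30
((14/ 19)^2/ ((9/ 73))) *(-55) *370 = -291167800/ 3249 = -89617.67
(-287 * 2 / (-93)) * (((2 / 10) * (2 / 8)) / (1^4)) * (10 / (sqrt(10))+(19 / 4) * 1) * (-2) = -5453 / 1860 - 287 * sqrt(10) / 465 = -4.88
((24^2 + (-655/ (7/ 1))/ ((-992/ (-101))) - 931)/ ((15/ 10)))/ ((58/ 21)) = -2531275/ 28768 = -87.99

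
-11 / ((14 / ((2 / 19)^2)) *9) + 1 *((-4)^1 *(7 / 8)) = -159245 / 45486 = -3.50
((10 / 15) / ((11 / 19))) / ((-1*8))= -19 / 132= -0.14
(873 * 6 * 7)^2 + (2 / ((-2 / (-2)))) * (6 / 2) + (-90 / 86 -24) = 57809008089 / 43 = 1344395536.95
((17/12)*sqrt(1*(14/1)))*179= 3043*sqrt(14)/12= 948.82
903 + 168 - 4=1067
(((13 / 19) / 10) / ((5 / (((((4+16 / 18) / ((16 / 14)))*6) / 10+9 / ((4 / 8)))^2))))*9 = 4948957 / 95000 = 52.09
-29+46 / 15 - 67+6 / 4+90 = -43 / 30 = -1.43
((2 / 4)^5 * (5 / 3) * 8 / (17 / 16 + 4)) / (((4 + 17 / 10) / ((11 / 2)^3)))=33275 / 13851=2.40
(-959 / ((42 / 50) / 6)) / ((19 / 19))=-6850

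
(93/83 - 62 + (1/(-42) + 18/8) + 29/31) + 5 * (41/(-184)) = -584911723/9942072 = -58.83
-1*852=-852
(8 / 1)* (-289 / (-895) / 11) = 2312 / 9845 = 0.23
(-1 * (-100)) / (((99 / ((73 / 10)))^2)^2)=28398241 / 9605960100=0.00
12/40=3/10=0.30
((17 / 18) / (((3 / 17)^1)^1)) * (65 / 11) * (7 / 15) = 26299 / 1782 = 14.76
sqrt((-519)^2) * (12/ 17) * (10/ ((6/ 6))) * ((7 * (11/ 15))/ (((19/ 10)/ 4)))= 12788160/ 323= 39591.83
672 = 672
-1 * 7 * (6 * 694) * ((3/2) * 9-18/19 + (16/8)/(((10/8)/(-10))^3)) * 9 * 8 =40330921680/19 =2122680088.42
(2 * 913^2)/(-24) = -833569/12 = -69464.08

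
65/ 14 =4.64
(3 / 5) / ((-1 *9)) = -1 / 15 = -0.07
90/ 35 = 18/ 7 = 2.57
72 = 72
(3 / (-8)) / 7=-3 / 56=-0.05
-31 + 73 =42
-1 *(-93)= 93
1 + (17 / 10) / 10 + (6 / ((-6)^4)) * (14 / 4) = 1.19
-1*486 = -486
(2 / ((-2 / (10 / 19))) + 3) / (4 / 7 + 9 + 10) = 329 / 2603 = 0.13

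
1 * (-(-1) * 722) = 722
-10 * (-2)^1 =20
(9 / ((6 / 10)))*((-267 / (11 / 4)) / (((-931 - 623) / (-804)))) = -2146680 / 2849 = -753.49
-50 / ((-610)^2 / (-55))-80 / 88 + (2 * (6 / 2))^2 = 2873217 / 81862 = 35.10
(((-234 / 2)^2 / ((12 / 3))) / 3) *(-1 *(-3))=13689 / 4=3422.25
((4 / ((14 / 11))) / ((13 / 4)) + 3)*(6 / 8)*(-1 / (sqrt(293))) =-1083*sqrt(293) / 106652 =-0.17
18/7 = 2.57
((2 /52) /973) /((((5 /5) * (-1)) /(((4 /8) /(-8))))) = 1 /404768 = 0.00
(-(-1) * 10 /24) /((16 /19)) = 95 /192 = 0.49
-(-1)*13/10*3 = 39/10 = 3.90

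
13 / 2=6.50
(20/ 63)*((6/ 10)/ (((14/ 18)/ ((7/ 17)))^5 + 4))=78732/ 11592371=0.01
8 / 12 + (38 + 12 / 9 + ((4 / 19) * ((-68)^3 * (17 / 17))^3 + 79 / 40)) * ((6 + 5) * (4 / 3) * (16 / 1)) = -1313119116521176663646 / 855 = -1535811832188510717.71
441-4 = 437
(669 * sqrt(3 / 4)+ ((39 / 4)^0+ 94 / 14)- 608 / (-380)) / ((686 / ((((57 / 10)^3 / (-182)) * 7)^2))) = 5590320901587 / 8115380000000+ 22944323209581 * sqrt(3) / 927472000000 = 43.54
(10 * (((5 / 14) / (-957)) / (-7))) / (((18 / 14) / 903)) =1075 / 2871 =0.37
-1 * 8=-8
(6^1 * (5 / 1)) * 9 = 270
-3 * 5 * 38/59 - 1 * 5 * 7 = -2635/59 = -44.66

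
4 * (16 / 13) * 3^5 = 15552 / 13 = 1196.31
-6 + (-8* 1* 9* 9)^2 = 419898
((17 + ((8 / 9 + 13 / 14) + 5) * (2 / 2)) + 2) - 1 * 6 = 2497 / 126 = 19.82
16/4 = 4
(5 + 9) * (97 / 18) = 679 / 9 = 75.44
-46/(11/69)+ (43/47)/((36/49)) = -5347231/18612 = -287.30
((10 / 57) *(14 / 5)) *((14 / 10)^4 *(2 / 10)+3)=1.85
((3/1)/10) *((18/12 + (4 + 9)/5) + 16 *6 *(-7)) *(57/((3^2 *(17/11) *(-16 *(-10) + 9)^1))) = -1395911/287300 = -4.86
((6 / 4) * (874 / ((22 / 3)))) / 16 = 3933 / 352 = 11.17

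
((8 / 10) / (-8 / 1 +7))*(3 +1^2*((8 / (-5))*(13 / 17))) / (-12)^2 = -151 / 15300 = -0.01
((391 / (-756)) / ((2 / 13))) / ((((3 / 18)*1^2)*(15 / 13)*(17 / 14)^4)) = -5332964 / 663255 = -8.04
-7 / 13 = -0.54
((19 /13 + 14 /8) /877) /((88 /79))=13193 /4013152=0.00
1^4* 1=1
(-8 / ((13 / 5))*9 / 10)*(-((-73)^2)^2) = 1022336676 / 13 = 78641282.77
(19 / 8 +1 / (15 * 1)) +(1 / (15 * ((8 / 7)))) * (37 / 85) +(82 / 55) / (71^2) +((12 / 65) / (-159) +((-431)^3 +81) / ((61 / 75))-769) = -195004011972441083407 / 1980967567150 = -98438770.63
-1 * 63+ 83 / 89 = -5524 / 89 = -62.07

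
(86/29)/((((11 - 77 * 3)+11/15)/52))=-5160/7337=-0.70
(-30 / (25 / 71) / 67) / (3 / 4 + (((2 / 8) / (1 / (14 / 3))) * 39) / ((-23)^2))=-901416 / 592615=-1.52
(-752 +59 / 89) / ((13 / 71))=-4103.46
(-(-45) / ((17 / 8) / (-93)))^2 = 3878582.70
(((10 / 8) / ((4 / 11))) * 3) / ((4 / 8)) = 165 / 8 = 20.62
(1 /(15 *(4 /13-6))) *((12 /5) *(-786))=20436 /925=22.09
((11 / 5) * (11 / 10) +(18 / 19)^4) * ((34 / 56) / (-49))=-357299897 / 8940020600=-0.04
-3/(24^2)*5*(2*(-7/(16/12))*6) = 105/64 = 1.64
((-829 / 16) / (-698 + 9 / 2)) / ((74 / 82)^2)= 0.09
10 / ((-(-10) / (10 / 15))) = 2 / 3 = 0.67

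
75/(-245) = -0.31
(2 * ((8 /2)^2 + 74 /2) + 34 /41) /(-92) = -1095 /943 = -1.16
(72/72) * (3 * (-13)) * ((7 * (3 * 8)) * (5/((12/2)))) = -5460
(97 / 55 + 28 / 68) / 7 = 2034 / 6545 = 0.31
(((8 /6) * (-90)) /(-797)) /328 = 15 /32677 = 0.00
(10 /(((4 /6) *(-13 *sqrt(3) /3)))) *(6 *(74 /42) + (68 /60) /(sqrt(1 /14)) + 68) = sqrt(3) *(-8250 - 119 *sqrt(14)) /91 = -165.50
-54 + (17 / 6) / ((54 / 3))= -5815 / 108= -53.84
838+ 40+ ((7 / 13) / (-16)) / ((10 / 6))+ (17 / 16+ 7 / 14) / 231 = 105463747 / 120120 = 877.99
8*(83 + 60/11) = 7784/11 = 707.64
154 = 154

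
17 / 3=5.67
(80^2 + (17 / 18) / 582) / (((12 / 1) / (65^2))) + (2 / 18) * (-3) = 283271069921 / 125712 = 2253333.57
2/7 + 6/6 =1.29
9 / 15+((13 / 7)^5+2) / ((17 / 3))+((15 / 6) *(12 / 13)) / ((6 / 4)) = 118671806 / 18571735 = 6.39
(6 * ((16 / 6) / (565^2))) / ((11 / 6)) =96 / 3511475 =0.00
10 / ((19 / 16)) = 160 / 19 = 8.42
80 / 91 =0.88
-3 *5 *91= -1365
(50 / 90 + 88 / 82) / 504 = 601 / 185976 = 0.00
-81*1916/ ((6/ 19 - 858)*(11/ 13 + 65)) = 3194451/ 1162448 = 2.75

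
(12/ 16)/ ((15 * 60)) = 1/ 1200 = 0.00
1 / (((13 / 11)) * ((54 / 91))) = 77 / 54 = 1.43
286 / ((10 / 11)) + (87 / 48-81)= 18833 / 80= 235.41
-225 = -225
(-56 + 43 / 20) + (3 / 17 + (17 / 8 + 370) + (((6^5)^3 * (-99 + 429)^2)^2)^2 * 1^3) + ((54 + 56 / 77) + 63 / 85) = 51414798714048220748350303281509376210007547686299396281991168002796921 / 7480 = 6873636191717676570635067000000000000000000000000000000000000000000.00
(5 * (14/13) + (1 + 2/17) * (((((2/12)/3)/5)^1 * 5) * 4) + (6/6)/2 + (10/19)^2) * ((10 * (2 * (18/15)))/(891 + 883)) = 18410234/212297241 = 0.09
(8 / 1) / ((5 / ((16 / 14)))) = 64 / 35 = 1.83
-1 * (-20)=20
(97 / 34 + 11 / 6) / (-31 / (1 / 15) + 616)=239 / 7701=0.03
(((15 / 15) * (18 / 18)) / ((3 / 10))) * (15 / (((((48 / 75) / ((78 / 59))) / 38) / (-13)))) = -51022.25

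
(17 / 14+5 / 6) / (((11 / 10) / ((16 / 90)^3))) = 44032 / 4209975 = 0.01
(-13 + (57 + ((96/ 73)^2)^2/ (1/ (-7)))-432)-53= -461.94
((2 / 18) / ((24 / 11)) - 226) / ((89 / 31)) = -1512955 / 19224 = -78.70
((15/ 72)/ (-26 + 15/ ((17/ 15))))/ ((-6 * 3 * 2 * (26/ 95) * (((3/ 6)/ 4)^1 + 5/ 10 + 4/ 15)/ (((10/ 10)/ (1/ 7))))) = 40375/ 3104712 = 0.01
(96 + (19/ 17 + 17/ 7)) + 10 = 13036/ 119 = 109.55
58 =58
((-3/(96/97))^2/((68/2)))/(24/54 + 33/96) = 84681/246976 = 0.34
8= 8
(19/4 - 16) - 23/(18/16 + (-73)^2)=-1919581/170564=-11.25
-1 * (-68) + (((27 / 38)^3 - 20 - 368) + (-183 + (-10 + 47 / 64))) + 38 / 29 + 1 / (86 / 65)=-279088397533 / 547403072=-509.84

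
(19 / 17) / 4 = 19 / 68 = 0.28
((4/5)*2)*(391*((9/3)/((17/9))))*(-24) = -119232/5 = -23846.40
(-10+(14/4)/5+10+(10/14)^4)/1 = 23057/24010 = 0.96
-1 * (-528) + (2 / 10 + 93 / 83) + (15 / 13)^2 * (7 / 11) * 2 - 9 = 402726697 / 771485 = 522.01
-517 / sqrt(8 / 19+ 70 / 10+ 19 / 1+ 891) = -17.07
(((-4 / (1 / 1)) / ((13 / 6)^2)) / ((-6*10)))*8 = 96 / 845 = 0.11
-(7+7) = -14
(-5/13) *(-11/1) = 55/13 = 4.23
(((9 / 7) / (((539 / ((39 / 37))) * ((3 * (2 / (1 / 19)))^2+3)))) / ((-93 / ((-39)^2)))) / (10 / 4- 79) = 0.00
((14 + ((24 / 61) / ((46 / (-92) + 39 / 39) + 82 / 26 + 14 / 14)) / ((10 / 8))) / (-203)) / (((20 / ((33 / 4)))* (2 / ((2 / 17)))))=-778749 / 463124200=-0.00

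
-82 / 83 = -0.99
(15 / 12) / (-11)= -5 / 44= -0.11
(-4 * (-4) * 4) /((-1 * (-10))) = 32 /5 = 6.40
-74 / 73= -1.01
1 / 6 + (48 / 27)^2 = 539 / 162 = 3.33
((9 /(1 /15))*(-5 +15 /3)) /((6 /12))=0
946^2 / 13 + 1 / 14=12528837 / 182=68839.76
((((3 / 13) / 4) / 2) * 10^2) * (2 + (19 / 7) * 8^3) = 365325 / 91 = 4014.56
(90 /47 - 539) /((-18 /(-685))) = -17291455 /846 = -20439.07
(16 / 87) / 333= 16 / 28971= 0.00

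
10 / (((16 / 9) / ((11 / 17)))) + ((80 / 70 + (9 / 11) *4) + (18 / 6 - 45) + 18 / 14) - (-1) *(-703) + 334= -4206173 / 10472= -401.66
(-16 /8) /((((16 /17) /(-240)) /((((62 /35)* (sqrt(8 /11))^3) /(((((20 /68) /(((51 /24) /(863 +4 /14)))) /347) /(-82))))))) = -104007109488* sqrt(22) /3656015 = -133433.97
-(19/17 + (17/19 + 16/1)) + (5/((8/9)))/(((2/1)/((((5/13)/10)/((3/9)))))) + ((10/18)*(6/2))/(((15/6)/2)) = -6592577/403104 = -16.35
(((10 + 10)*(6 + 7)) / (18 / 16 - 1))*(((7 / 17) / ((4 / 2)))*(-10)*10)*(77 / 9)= -56056000 / 153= -366379.08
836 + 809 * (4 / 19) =19120 / 19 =1006.32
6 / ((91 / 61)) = 4.02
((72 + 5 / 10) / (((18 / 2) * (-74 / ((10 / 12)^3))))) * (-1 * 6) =0.38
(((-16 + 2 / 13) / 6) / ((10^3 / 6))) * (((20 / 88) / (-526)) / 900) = 103 / 13539240000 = 0.00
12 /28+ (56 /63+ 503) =31772 /63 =504.32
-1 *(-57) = 57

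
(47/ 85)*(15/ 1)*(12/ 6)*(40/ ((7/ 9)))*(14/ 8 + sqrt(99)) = 25380/ 17 + 304560*sqrt(11)/ 119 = 9981.27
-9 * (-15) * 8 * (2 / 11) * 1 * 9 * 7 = 136080 / 11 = 12370.91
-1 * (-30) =30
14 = 14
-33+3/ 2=-63/ 2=-31.50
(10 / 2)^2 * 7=175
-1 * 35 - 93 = -128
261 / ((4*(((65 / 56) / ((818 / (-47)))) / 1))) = -978.39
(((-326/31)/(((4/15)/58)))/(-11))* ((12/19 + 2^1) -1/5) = 297801/589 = 505.60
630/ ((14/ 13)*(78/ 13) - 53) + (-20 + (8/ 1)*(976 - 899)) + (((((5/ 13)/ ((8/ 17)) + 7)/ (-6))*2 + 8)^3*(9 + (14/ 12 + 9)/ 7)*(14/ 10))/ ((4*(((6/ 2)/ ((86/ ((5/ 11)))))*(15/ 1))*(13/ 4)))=293126370238261/ 221176384000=1325.31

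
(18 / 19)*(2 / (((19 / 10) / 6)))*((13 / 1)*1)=28080 / 361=77.78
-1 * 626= -626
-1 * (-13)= 13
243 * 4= 972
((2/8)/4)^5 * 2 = 1/524288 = 0.00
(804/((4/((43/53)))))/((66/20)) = 28810/583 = 49.42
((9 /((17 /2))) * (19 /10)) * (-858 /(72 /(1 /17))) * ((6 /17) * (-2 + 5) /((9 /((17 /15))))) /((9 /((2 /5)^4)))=-21736 /40640625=-0.00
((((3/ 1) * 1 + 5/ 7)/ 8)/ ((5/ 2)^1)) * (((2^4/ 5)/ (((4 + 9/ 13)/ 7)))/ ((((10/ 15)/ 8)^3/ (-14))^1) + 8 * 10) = -228794488/ 10675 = -21432.74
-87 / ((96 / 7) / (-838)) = 85057 / 16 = 5316.06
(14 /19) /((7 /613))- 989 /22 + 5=10271 /418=24.57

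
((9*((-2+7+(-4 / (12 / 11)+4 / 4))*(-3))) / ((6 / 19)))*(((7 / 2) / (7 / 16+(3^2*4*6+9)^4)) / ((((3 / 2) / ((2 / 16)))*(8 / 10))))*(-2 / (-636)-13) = 19239115 / 52159950008904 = 0.00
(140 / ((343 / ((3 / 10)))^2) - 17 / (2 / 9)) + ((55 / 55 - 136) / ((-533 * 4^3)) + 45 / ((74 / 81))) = -2889103621239 / 106064271040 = -27.24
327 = 327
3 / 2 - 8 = -13 / 2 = -6.50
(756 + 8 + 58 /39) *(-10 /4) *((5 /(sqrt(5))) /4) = -74635 *sqrt(5) /156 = -1069.80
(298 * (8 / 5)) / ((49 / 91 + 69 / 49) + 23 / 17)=25816336 / 178655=144.50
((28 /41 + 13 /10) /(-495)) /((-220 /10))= 271 /1488300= 0.00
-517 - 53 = -570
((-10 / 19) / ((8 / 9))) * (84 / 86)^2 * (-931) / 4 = 972405 / 7396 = 131.48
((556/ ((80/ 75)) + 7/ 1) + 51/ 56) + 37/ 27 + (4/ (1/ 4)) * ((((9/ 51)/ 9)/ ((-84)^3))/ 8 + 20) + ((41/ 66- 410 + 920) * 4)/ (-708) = 8314523489099/ 9808954848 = 847.65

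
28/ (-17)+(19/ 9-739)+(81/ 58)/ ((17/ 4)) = -3275426/ 4437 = -738.21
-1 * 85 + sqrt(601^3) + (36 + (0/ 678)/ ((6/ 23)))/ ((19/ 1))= -1579/ 19 + 601 * sqrt(601)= 14650.59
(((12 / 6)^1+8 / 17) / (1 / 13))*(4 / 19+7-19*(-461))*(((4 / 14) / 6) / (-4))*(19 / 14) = -154661 / 34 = -4548.85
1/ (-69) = -1/ 69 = -0.01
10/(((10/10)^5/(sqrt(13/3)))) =10*sqrt(39)/3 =20.82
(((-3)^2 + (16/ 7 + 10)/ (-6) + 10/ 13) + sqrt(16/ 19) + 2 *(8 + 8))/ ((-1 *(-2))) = 20.32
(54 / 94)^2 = 729 / 2209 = 0.33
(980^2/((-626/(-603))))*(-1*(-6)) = 1737363600/313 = 5550682.43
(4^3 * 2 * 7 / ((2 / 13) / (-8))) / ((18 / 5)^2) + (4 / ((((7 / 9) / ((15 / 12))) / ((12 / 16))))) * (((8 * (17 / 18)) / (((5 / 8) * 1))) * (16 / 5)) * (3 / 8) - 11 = -10024897 / 2835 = -3536.12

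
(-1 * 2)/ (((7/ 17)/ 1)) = -34/ 7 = -4.86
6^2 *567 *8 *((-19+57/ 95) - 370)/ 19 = -317120832/ 95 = -3338114.02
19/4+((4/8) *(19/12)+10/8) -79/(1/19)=-35861/24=-1494.21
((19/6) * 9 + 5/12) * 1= 347/12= 28.92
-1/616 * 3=-3/616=-0.00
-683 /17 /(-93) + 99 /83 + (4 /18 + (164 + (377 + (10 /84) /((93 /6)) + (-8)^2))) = 606.85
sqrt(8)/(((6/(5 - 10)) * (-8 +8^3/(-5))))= 25 * sqrt(2)/1656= 0.02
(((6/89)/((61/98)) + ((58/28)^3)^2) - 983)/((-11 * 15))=671803714565/122633552832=5.48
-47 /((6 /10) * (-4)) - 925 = -10865 /12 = -905.42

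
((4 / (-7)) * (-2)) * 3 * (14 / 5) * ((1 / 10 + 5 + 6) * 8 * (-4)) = -85248 / 25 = -3409.92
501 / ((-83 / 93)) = -46593 / 83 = -561.36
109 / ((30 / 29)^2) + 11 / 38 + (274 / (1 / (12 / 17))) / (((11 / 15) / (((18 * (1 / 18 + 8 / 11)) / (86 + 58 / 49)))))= 453212518003 / 3130548300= 144.77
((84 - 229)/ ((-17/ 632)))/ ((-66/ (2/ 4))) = -40.84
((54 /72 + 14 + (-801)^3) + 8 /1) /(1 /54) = -55503616851 /2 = -27751808425.50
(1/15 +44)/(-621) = -661/9315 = -0.07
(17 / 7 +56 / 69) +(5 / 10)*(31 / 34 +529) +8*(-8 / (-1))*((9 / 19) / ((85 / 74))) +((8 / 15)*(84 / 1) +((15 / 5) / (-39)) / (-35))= 1966640807 / 5794620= 339.39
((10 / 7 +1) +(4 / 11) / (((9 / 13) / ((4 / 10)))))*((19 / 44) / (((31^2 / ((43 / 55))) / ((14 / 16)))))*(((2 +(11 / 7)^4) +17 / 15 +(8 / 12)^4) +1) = 75751249907929 / 8955320283756000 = 0.01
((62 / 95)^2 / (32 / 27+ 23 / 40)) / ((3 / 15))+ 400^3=64000001.21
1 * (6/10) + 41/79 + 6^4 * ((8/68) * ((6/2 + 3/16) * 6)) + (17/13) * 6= 15019696/5135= 2924.97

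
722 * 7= 5054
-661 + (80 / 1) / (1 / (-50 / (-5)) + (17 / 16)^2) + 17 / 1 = -910612 / 1573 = -578.90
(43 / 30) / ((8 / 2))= 43 / 120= 0.36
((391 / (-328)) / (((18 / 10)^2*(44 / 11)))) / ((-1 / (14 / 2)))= 68425 / 106272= 0.64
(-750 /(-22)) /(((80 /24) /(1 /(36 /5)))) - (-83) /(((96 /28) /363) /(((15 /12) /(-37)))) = -3848055 /13024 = -295.46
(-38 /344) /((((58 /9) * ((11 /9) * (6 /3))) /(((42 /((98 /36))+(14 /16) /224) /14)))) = -42561045 /5506113536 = -0.01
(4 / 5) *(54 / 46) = 108 / 115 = 0.94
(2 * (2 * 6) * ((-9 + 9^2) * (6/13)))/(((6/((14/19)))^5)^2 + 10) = 2928703381632/4706433345661368607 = 0.00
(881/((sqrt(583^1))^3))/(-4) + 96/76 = 24/19 - 881 *sqrt(583)/1359556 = 1.25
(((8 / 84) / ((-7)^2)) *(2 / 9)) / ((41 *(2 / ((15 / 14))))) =5 / 885969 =0.00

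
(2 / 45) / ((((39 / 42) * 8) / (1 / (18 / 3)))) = 7 / 7020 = 0.00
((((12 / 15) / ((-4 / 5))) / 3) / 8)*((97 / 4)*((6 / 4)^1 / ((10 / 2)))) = -97 / 320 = -0.30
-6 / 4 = -3 / 2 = -1.50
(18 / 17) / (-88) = -9 / 748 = -0.01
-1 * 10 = -10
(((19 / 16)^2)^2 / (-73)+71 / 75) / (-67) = -329899013 / 24040243200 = -0.01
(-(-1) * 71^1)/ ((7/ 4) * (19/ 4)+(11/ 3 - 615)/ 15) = -720/ 329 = -2.19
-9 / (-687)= 0.01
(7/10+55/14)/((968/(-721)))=-8343/2420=-3.45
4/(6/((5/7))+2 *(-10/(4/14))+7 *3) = -20/203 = -0.10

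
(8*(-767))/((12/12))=-6136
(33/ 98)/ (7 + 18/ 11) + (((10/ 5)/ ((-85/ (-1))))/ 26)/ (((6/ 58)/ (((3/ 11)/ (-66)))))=2909395/ 74687613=0.04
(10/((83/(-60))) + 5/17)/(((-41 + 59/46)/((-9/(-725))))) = 90022/41532785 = 0.00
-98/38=-49/19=-2.58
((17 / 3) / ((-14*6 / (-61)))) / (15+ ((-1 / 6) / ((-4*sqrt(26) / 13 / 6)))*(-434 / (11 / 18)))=-353617*sqrt(26) / 198121068 - 627385 / 2080271214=-0.01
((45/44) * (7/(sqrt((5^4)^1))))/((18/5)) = 7/88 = 0.08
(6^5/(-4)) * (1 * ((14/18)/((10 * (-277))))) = 0.55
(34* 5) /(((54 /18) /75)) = 4250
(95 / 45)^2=361 / 81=4.46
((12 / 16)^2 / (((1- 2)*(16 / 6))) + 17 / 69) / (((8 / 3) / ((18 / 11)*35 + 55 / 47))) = 9457295 / 12176384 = 0.78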